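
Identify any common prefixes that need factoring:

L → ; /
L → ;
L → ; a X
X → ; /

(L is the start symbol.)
Left-factoring is needed when two productions for the same non-terminal
share a common prefix on the right-hand side.

Productions for L:
  L → ; /
  L → ;
  L → ; a X

Found common prefix ';' in productions for L

Answer: Yes, L has productions with common prefix ';'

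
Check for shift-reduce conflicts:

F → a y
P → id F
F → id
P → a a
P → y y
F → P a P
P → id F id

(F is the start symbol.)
A shift-reduce conflict occurs when an LR(0) state has both:
  - a complete (reduce) item [A → α .] (dot at the end), and
  - a shift item [B → β . c γ] (dot before a terminal).

Augment with F' → F and build the canonical LR(0) collection (I0 = CLOSURE({[F' → . F]}), then GOTO on every symbol after a dot until no new states appear). It has 15 states:
  I0: { [F → . P a P], [F → . a y], [F → . id], [F' → . F], [P → . a a], [P → . id F id], [P → . id F], [P → . y y] }  — shift
  I1: { [F' → F .] }  — accept
  I2: { [F → P . a P] }  — shift
  I3: { [F → a . y], [P → a . a] }  — shift
  I4: { [F → . P a P], [F → . a y], [F → . id], [F → id .], [P → . a a], [P → . id F id], [P → . id F], [P → . y y], [P → id . F id], [P → id . F] }  — shift, reduce
  I5: { [P → y . y] }  — shift
  I6: { [P → y y .] }  — reduce
  I7: { [P → id F . id], [P → id F .] }  — shift, reduce
  I8: { [P → id F id .] }  — reduce
  I9: { [P → a a .] }  — reduce
  I10: { [F → a y .] }  — reduce
  I11: { [F → P a . P], [P → . a a], [P → . id F id], [P → . id F], [P → . y y] }  — shift
  I12: { [F → P a P .] }  — reduce
  I13: { [P → a . a] }  — shift
  I14: { [F → . P a P], [F → . a y], [F → . id], [P → . a a], [P → . id F id], [P → . id F], [P → . y y], [P → id . F id], [P → id . F] }  — shift

I4 contains reduce item [F → id .] and shift items [F → . a y], [F → . id], [P → . a a], [P → . id F], [P → . id F id], [P → . y y] — shift-reduce conflict.
I7 contains reduce item [P → id F .] and shift item [P → id F . id] — shift-reduce conflict.

Answer: Yes — I4: [F → id .] vs [F → . a y]; I7: [P → id F .] vs [P → id F . id]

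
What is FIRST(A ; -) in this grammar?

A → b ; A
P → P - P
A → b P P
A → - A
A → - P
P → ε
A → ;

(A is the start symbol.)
{ '-', ';', 'b' }

FIRST sets of the non-terminals involved (from the grammar, by fixed-point iteration):
  FIRST(A) = { '-', ';', 'b' }

To compute FIRST(A ; -), process the symbols left to right:
Symbol A is a non-terminal. Add FIRST(A) \ {ε} = { '-', ';', 'b' }
A is not nullable (ε ∉ FIRST(A)), so stop here.
FIRST(A ; -) = { '-', ';', 'b' }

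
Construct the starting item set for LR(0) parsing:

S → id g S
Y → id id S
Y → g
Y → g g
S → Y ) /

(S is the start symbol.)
{ [S → . Y ) /], [S → . id g S], [S' → . S], [Y → . g g], [Y → . g], [Y → . id id S] }

First, augment the grammar with S' → S
I₀ = CLOSURE({ [S' → . S] }):
  [S' → . S] has the dot before S: add [S → . id g S], [S → . Y ) /]
  [S → . Y ) /] has the dot before Y: add [Y → . id id S], [Y → . g], [Y → . g g]
No further items can be added.

I₀ = { [S → . Y ) /], [S → . id g S], [S' → . S], [Y → . g g], [Y → . g], [Y → . id id S] }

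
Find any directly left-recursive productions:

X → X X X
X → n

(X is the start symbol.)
Yes, X is left-recursive

Direct left recursion occurs when N → N α for some non-terminal N (the right-hand side begins with the left-hand side itself).

X → X X X: LEFT RECURSIVE (starts with X)
X → n: starts with n

The grammar has direct left recursion on: X.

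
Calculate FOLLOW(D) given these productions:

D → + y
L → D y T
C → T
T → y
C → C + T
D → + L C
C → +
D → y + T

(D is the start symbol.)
To compute FOLLOW(D), find every occurrence of D on a right-hand side N → α D β: add FIRST(β) \ {ε}, and if β is empty or nullable also add FOLLOW(N). Iterate to a fixed point.

D is the start symbol, so $ ∈ FOLLOW(D).
In L → D y T: D is followed by y T, add FIRST(y T) \ {ε} = { 'y' }

Taking the union: FOLLOW(D) = { $, 'y' }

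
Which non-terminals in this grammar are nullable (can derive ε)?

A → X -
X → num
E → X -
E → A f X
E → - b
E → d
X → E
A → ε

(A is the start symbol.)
{ 'A' }

ε-productions: A → ε
So A is immediately nullable.
No further non-terminal can be added: every production for the remaining non-terminals contains a terminal or a non-nullable non-terminal.
Nullable = { 'A' }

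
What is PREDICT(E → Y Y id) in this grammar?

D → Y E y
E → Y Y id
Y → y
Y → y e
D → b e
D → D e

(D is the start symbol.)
PREDICT(E → Y Y id) = (FIRST(RHS) \ {ε}) ∪ (FOLLOW(E) if ε ∈ FIRST(RHS), i.e. RHS ⇒* ε)
FIRST(Y) = { 'y' }
FIRST(Y Y id) = { 'y' }
ε ∉ FIRST(Y Y id), so FOLLOW(E) is not added.
PREDICT(E → Y Y id) = { 'y' }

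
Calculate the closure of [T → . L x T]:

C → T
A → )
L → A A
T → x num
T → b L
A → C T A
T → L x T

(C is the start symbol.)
{ [A → . )], [A → . C T A], [C → . T], [L → . A A], [T → . L x T], [T → . b L], [T → . x num] }

To compute CLOSURE, for each item [A → α.Bβ] where B is a non-terminal, add [B → .γ] for all productions B → γ; repeat for the newly added items until nothing changes.

Start with: [T → . L x T]
  [T → . L x T] has the dot before L: add [L → . A A]
  [L → . A A] has the dot before A: add [A → . )], [A → . C T A]
  [A → . C T A] has the dot before C: add [C → . T]
  [C → . T] has the dot before T: add [T → . x num], [T → . b L]
No further items can be added.

CLOSURE = { [A → . )], [A → . C T A], [C → . T], [L → . A A], [T → . L x T], [T → . b L], [T → . x num] }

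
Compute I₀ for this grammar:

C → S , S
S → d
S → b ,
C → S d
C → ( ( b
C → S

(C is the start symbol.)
First, augment the grammar with C' → C
I₀ = CLOSURE({ [C' → . C] }):
  [C' → . C] has the dot before C: add [C → . S , S], [C → . S d], [C → . ( ( b], [C → . S]
  [C → . S , S] has the dot before S: add [S → . d], [S → . b ,]
No further items can be added.

I₀ = { [C → . ( ( b], [C → . S , S], [C → . S d], [C → . S], [C' → . C], [S → . b ,], [S → . d] }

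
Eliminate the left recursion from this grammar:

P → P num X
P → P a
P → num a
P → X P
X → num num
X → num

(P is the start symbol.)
P → num a P'
P → X P P'
P' → num X P'
P' → a P'
P' → ε
X → num num
X → num

P is directly left-recursive. The standard transformation for
  A → A α₁ | ... | A α_m | β₁ | ... | β_n
is
  A  → β₁ A' | ... | β_n A'
  A' → α₁ A' | ... | α_m A' | ε

P → num a becomes P → num a P'
P → X P becomes P → X P P'
P → P num X becomes P' → num X P'
P → P a becomes P' → a P'
Add P' → ε

Productions for other non-terminals are unchanged:
  X → num num
  X → num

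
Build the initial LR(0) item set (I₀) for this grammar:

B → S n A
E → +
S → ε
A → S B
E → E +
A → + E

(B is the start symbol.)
{ [B → . S n A], [B' → . B], [S → .] }

First, augment the grammar with B' → B
I₀ = CLOSURE({ [B' → . B] }):
  [B' → . B] has the dot before B: add [B → . S n A]
  [B → . S n A] has the dot before S: add [S → .]
No further items can be added.

I₀ = { [B → . S n A], [B' → . B], [S → .] }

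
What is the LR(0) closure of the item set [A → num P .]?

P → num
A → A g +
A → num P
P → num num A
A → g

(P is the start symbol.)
To compute CLOSURE, for each item [A → α.Bβ] where B is a non-terminal, add [B → .γ] for all productions B → γ; repeat for the newly added items until nothing changes.

Start with: [A → num P .]
The dot is at the end, so nothing is added.

CLOSURE = { [A → num P .] }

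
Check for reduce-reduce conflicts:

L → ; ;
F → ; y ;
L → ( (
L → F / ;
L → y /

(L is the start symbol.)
No reduce-reduce conflicts

Augment with L' → L and build the canonical LR(0) collection (I0 = CLOSURE({[L' → . L]}), then GOTO on every symbol after a dot until no new states appear). It has 13 states:
  I0: { [F → . ; y ;], [L → . ( (], [L → . ; ;], [L → . F / ;], [L → . y /], [L' → . L] }  — shift
  I1: { [L → ( . (] }  — shift
  I2: { [F → ; . y ;], [L → ; . ;] }  — shift
  I3: { [L → F . / ;] }  — shift
  I4: { [L' → L .] }  — accept
  I5: { [L → y . /] }  — shift
  I6: { [L → y / .] }  — reduce
  I7: { [L → F / . ;] }  — shift
  I8: { [L → F / ; .] }  — reduce
  I9: { [L → ; ; .] }  — reduce
  I10: { [F → ; y . ;] }  — shift
  I11: { [F → ; y ; .] }  — reduce
  I12: { [L → ( ( .] }  — reduce

No state contains more than one complete item.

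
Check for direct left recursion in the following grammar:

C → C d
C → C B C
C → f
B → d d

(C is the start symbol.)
Yes, C is left-recursive

Direct left recursion occurs when N → N α for some non-terminal N (the right-hand side begins with the left-hand side itself).

C → C d: LEFT RECURSIVE (starts with C)
C → C B C: LEFT RECURSIVE (starts with C)
C → f: starts with f
B → d d: starts with d

The grammar has direct left recursion on: C.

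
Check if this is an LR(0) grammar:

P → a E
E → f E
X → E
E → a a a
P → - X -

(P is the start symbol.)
A grammar is LR(0) if no state in the canonical LR(0) collection has:
  - both a shift item (dot before a terminal) and a complete item (shift-reduce conflict), or
  - two or more complete items (reduce-reduce conflict; the accept item [P' → P .] counts as a complete item here).

Augment with P' → P and build the canonical LR(0) collection (I0 = CLOSURE({[P' → . P]}), then GOTO on every symbol after a dot until no new states appear). It has 13 states:
  I0: { [P → . - X -], [P → . a E], [P' → . P] }  — shift
  I1: { [E → . a a a], [E → . f E], [P → - . X -], [X → . E] }  — shift
  I2: { [P' → P .] }  — accept
  I3: { [E → . a a a], [E → . f E], [P → a . E] }  — shift
  I4: { [P → a E .] }  — reduce
  I5: { [E → a . a a] }  — shift
  I6: { [E → . a a a], [E → . f E], [E → f . E] }  — shift
  I7: { [E → f E .] }  — reduce
  I8: { [E → a a . a] }  — shift
  I9: { [E → a a a .] }  — reduce
  I10: { [X → E .] }  — reduce
  I11: { [P → - X . -] }  — shift
  I12: { [P → - X - .] }  — reduce

Every state is either a pure shift/goto state or contains exactly one complete item and nothing to shift — no conflicts. The grammar is LR(0).

Answer: Yes, the grammar is LR(0)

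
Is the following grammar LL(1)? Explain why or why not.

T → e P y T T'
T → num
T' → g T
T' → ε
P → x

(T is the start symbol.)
No. Predict set conflict for T': { 'g' }

A grammar is LL(1) if for each non-terminal N with multiple productions, the predict sets of those productions are pairwise disjoint, where PREDICT(N → α) = (FIRST(α) \ {ε}) ∪ (FOLLOW(N) if α ⇒* ε).

Relevant sets:
  FOLLOW(T') = { $, 'g' }

For T:
  PREDICT(T → e P y T T') = { 'e' }
  PREDICT(T → num) = { 'num' }
For T':
  PREDICT(T' → g T) = { 'g' }
  PREDICT(T' → ε) = { $, 'g' }
P has a single production, so nothing to check there.

Conflict found: Predict set conflict for T': { 'g' }
The grammar is NOT LL(1).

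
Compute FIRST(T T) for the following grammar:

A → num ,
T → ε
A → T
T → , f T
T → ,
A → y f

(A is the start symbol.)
FIRST sets of the non-terminals involved (from the grammar, by fixed-point iteration):
  FIRST(T) = { ',', ε }

To compute FIRST(T T), process the symbols left to right:
Symbol T is a non-terminal. Add FIRST(T) \ {ε} = { ',' }
T is nullable (ε ∈ FIRST(T)), continue to the next symbol.
Symbol T is a non-terminal. Add FIRST(T) \ {ε} = { ',' }
T is nullable (ε ∈ FIRST(T)), continue to the next symbol.
All symbols are nullable, so ε is in the result.
FIRST(T T) = { ',', ε }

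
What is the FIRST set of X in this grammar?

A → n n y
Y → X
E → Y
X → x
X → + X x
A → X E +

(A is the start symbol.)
From X → x:
  - x is a terminal: add 'x' and stop
From X → + X x:
  - '+' is a terminal: add '+' and stop

Collecting: FIRST(X) = { '+', 'x' }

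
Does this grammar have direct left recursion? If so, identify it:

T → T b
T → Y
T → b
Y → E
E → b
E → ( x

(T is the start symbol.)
T → T b: LEFT RECURSIVE (starts with T)
T → Y: starts with Y
T → b: starts with b
Y → E: starts with E
E → b: starts with b
E → ( x: starts with '('

The grammar has direct left recursion on: T.

Answer: Yes, T is left-recursive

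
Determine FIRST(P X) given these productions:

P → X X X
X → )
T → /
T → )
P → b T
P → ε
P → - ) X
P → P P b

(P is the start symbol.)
{ ')', '-', 'b' }

FIRST sets of the non-terminals involved (from the grammar, by fixed-point iteration):
  FIRST(P) = { ')', '-', 'b', ε }
  FIRST(X) = { ')' }

To compute FIRST(P X), process the symbols left to right:
Symbol P is a non-terminal. Add FIRST(P) \ {ε} = { ')', '-', 'b' }
P is nullable (ε ∈ FIRST(P)), continue to the next symbol.
Symbol X is a non-terminal. Add FIRST(X) \ {ε} = { ')' }
X is not nullable (ε ∉ FIRST(X)), so stop here.
FIRST(P X) = { ')', '-', 'b' }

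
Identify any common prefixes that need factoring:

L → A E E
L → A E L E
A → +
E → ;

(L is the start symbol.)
Yes, L has productions with common prefix 'A E'

Left-factoring is needed when two productions for the same non-terminal
share a common prefix on the right-hand side.

Productions for L:
  L → A E E
  L → A E L E

Found common prefix 'A E' in productions for L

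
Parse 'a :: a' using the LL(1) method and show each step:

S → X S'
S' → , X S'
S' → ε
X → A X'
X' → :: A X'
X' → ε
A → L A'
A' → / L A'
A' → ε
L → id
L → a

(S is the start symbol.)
LL(1) parsing maintains a stack (initially the start symbol over $) and the input. At each step: if the stack top is a terminal, match it against the current input token; if it is a non-terminal N, replace it with the RHS of M[N, lookahead] (the unique production whose predict set contains the lookahead).

Stack is shown with the top on the left.

Stack         Input     Action
------------------------------
S $           a :: a $  output S → X S'
X S' $        a :: a $  output X → A X'
A X' S' $     a :: a $  output A → L A'
L A' X' S' $  a :: a $  output L → a
a A' X' S' $  a :: a $  match 'a'
A' X' S' $    :: a $    output A' → ε
X' S' $       :: a $    output X' → :: A X'
:: A X' S' $  :: a $    match '::'
A X' S' $     a $       output A → L A'
L A' X' S' $  a $       output L → a
a A' X' S' $  a $       match 'a'
A' X' S' $    $         output A' → ε
X' S' $       $         output X' → ε
S' $          $         output S' → ε
$             $         accept

The string is accepted.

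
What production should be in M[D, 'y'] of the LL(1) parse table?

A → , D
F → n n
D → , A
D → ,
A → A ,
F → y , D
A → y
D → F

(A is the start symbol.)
D → F

To find M[D, 'y'], we find productions for D where 'y' is in the predict set (PREDICT(N → α) = (FIRST(α) \ {ε}) ∪ (FOLLOW(N) if α ⇒* ε)).

Relevant sets:
  FIRST(F) = { 'n', 'y' }

D → , A: PREDICT = { ',' }
D → ,: PREDICT = { ',' }
D → F: PREDICT = { 'n', 'y' }
  'y' is in predict set, so this production goes in M[D, 'y']

M[D, 'y'] = D → F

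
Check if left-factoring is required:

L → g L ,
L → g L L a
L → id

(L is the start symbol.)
Left-factoring is needed when two productions for the same non-terminal
share a common prefix on the right-hand side.

Productions for L:
  L → g L ,
  L → g L L a
  L → id

Found common prefix 'g L' in productions for L

Answer: Yes, L has productions with common prefix 'g L'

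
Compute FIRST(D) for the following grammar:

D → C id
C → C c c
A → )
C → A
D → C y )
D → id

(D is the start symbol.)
{ ')', 'id' }

FIRST sets of the other non-terminals involved (by the same procedure, iterated to a fixed point):
  FIRST(C) = { ')' }

From D → C id:
  - C is a non-terminal: add FIRST(C) \ {ε} = { ')' }
    C is not nullable, so stop
From D → C y ):
  - C is a non-terminal: add FIRST(C) \ {ε} = { ')' }
    C is not nullable, so stop
From D → id:
  - id is a terminal: add 'id' and stop

Collecting: FIRST(D) = { ')', 'id' }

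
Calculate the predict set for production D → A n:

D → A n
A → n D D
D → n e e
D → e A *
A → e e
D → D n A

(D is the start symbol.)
{ 'e', 'n' }

PREDICT(D → A n) = (FIRST(RHS) \ {ε}) ∪ (FOLLOW(D) if ε ∈ FIRST(RHS), i.e. RHS ⇒* ε)
FIRST(A) = { 'e', 'n' }
FIRST(A n) = { 'e', 'n' }
ε ∉ FIRST(A n), so FOLLOW(D) is not added.
PREDICT(D → A n) = { 'e', 'n' }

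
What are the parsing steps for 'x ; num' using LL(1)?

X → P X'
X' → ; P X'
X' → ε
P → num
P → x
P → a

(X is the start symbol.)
LL(1) parsing maintains a stack (initially the start symbol over $) and the input. At each step: if the stack top is a terminal, match it against the current input token; if it is a non-terminal N, replace it with the RHS of M[N, lookahead] (the unique production whose predict set contains the lookahead).

Stack is shown with the top on the left.

Stack     Input      Action
---------------------------
X $       x ; num $  output X → P X'
P X' $    x ; num $  output P → x
x X' $    x ; num $  match 'x'
X' $      ; num $    output X' → ; P X'
; P X' $  ; num $    match ';'
P X' $    num $      output P → num
num X' $  num $      match 'num'
X' $      $          output X' → ε
$         $          accept

The string is accepted.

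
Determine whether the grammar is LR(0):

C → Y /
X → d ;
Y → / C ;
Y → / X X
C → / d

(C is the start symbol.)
No. Shift-reduce conflict between [C → / d .] and [X → d . ;]

A grammar is LR(0) if no state in the canonical LR(0) collection has:
  - both a shift item (dot before a terminal) and a complete item (shift-reduce conflict), or
  - two or more complete items (reduce-reduce conflict; the accept item [C' → C .] counts as a complete item here).

Augment with C' → C and build the canonical LR(0) collection (I0 = CLOSURE({[C' → . C]}), then GOTO on every symbol after a dot until no new states appear). It has 12 states:
  I0: { [C → . / d], [C → . Y /], [C' → . C], [Y → . / C ;], [Y → . / X X] }  — shift
  I1: { [C → . / d], [C → . Y /], [C → / . d], [X → . d ;], [Y → . / C ;], [Y → . / X X], [Y → / . C ;], [Y → / . X X] }  — shift
  I2: { [C' → C .] }  — accept
  I3: { [C → Y . /] }  — shift
  I4: { [C → Y / .] }  — reduce
  I5: { [Y → / C . ;] }  — shift
  I6: { [X → . d ;], [Y → / X . X] }  — shift
  I7: { [C → / d .], [X → d . ;] }  — shift, reduce
  I8: { [X → d ; .] }  — reduce
  I9: { [Y → / X X .] }  — reduce
  I10: { [X → d . ;] }  — shift
  I11: { [Y → / C ; .] }  — reduce

Conflict in state I7:
  Shift-reduce conflict between [C → / d .] and [X → d . ;]
So the grammar is NOT LR(0).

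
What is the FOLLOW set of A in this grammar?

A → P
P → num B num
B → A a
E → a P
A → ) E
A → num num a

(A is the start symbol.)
A is the start symbol, so $ ∈ FOLLOW(A).
In B → A a: A is followed by a, add FIRST(a) \ {ε} = { 'a' }

Taking the union: FOLLOW(A) = { $, 'a' }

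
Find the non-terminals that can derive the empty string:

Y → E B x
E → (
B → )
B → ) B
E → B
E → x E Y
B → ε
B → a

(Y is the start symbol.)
{ 'B', 'E' }

A non-terminal is nullable if it can derive ε (the empty string): either it has an ε-production, or it has a production whose right-hand side consists entirely of nullable non-terminals.

ε-productions: B → ε
So B is immediately nullable.
E → B: every symbol on the right is nullable, so E is nullable too.
No further non-terminal can be added: every production for the remaining non-terminals contains a terminal or a non-nullable non-terminal.
Nullable = { 'B', 'E' }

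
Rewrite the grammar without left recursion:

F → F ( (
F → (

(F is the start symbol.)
F → ( F'
F' → ( ( F'
F' → ε

F is directly left-recursive. The standard transformation for
  A → A α₁ | ... | A α_m | β₁ | ... | β_n
is
  A  → β₁ A' | ... | β_n A'
  A' → α₁ A' | ... | α_m A' | ε

F → ( becomes F → ( F'
F → F ( ( becomes F' → ( ( F'
Add F' → ε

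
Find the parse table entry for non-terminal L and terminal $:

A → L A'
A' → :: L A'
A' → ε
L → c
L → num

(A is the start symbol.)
To find M[L, $], we find productions for L where $ is in the predict set (PREDICT(N → α) = (FIRST(α) \ {ε}) ∪ (FOLLOW(N) if α ⇒* ε)).

L → c: PREDICT = { 'c' }
L → num: PREDICT = { 'num' }

M[L, $] is empty (no production applies)

Answer: Empty (error entry)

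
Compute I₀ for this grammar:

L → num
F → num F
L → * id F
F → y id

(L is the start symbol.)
First, augment the grammar with L' → L
I₀ = CLOSURE({ [L' → . L] }):
  [L' → . L] has the dot before L: add [L → . num], [L → . * id F]
No further items can be added.

I₀ = { [L → . * id F], [L → . num], [L' → . L] }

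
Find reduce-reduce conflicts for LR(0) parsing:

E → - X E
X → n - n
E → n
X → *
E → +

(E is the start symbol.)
A reduce-reduce conflict occurs when an LR(0) state has two complete items [A → α .] and [B → β .] — both call for a reduction, and with no lookahead the parser cannot choose between them.

Augment with E' → E and build the canonical LR(0) collection (I0 = CLOSURE({[E' → . E]}), then GOTO on every symbol after a dot until no new states appear). It has 11 states:
  I0: { [E → . +], [E → . - X E], [E → . n], [E' → . E] }  — shift
  I1: { [E → + .] }  — reduce
  I2: { [E → - . X E], [X → . *], [X → . n - n] }  — shift
  I3: { [E' → E .] }  — accept
  I4: { [E → n .] }  — reduce
  I5: { [X → * .] }  — reduce
  I6: { [E → - X . E], [E → . +], [E → . - X E], [E → . n] }  — shift
  I7: { [X → n . - n] }  — shift
  I8: { [X → n - . n] }  — shift
  I9: { [X → n - n .] }  — reduce
  I10: { [E → - X E .] }  — reduce

No state contains more than one complete item.

Answer: No reduce-reduce conflicts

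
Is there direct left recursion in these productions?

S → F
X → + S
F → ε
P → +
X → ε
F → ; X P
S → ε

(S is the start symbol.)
S → F: starts with F
X → + S: starts with '+'
F → ε: starts with ε
P → +: starts with '+'
X → ε: starts with ε
F → ; X P: starts with ';'
S → ε: starts with ε

No direct left recursion found.

Answer: No direct left recursion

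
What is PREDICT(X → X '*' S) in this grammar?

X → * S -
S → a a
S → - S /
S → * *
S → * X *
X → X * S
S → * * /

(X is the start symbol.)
{ '*' }

PREDICT(X → X '*' S) = (FIRST(RHS) \ {ε}) ∪ (FOLLOW(X) if ε ∈ FIRST(RHS), i.e. RHS ⇒* ε)
FIRST(X) = { '*' }
FIRST(X '*' S) = { '*' }
ε ∉ FIRST(X '*' S), so FOLLOW(X) is not added.
PREDICT(X → X '*' S) = { '*' }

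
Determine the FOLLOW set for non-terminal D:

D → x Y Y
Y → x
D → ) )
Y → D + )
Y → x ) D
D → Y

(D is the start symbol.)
D is the start symbol, so $ ∈ FOLLOW(D).
In Y → D + ): D is followed by '+' ')', add FIRST('+' ')') \ {ε} = { '+' }
In Y → x ) D: D is at the end, add FOLLOW(Y)

The FOLLOW sets referred to above (computed the same way, to a fixed point):
  FOLLOW(Y) = { $, ')', '+', 'x' }

Taking the union: FOLLOW(D) = { $, ')', '+', 'x' }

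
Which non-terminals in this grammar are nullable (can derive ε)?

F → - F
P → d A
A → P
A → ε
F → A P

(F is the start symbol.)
A non-terminal is nullable if it can derive ε (the empty string): either it has an ε-production, or it has a production whose right-hand side consists entirely of nullable non-terminals.

ε-productions: A → ε
So A is immediately nullable.
No further non-terminal can be added: every production for the remaining non-terminals contains a terminal or a non-nullable non-terminal.
Nullable = { 'A' }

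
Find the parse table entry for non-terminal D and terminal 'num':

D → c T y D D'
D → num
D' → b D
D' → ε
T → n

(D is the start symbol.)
D → num

To find M[D, 'num'], we find productions for D where 'num' is in the predict set (PREDICT(N → α) = (FIRST(α) \ {ε}) ∪ (FOLLOW(N) if α ⇒* ε)).

D → c T y D D': PREDICT = { 'c' }
D → num: PREDICT = { 'num' }
  'num' is in predict set, so this production goes in M[D, 'num']

M[D, 'num'] = D → num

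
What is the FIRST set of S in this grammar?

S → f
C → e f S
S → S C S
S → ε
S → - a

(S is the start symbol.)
To compute FIRST(S), examine every production with S on the left-hand side, reading each right-hand side left to right until a non-nullable symbol is reached.

FIRST sets of the other non-terminals involved (by the same procedure, iterated to a fixed point):
  FIRST(C) = { 'e' }

From S → f:
  - f is a terminal: add 'f' and stop
From S → S C S:
  - S is the symbol being defined: contributes nothing new
    S is nullable, so continue to the next symbol
  - C is a non-terminal: add FIRST(C) \ {ε} = { 'e' }
    C is not nullable, so stop
From S → ε:
  - ε-production, so ε ∈ FIRST(S)
From S → - a:
  - '-' is a terminal: add '-' and stop

Collecting: FIRST(S) = { '-', 'e', 'f', ε }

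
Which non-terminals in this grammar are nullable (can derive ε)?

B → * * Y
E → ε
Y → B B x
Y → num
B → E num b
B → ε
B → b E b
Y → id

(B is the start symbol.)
{ 'B', 'E' }

A non-terminal is nullable if it can derive ε (the empty string): either it has an ε-production, or it has a production whose right-hand side consists entirely of nullable non-terminals.

ε-productions: E → ε, B → ε
So E, B are immediately nullable.
No further non-terminal can be added: every production for the remaining non-terminals contains a terminal or a non-nullable non-terminal.
Nullable = { 'B', 'E' }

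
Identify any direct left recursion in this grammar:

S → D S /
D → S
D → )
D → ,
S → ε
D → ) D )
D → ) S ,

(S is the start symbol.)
S → D S /: starts with D
D → S: starts with S
D → ): starts with ')'
D → ,: starts with ','
S → ε: starts with ε
D → ) D ): starts with ')'
D → ) S ,: starts with ')'

No direct left recursion found.

Answer: No direct left recursion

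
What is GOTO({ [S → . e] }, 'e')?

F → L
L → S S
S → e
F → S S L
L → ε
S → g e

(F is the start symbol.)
{ [S → e .] }

GOTO(I, 'e') = CLOSURE({ [A → αX.β] : [A → α.Xβ] ∈ I, X = 'e' })

Items with dot before 'e', with the dot advanced:
  [S → . e] → [S → e .]
Closure adds nothing (no advanced item has the dot before a non-terminal).

GOTO = { [S → e .] }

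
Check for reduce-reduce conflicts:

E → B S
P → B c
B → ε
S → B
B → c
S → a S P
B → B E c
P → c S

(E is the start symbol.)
Augment with E' → E and build the canonical LR(0) collection (I0 = CLOSURE({[E' → . E]}), then GOTO on every symbol after a dot until no new states appear). It has 16 states:
  I0: { [B → . B E c], [B → . c], [B → .], [E → . B S], [E' → . E] }  — shift, reduce
  I1: { [B → . B E c], [B → . c], [B → .], [B → B . E c], [E → . B S], [E → B . S], [S → . B], [S → . a S P] }  — shift, reduce
  I2: { [E' → E .] }  — accept
  I3: { [B → c .] }  — reduce
  I4: { [B → . B E c], [B → . c], [B → .], [B → B . E c], [E → . B S], [E → B . S], [S → . B], [S → . a S P], [S → B .] }  — shift, 2 reduces
  I5: { [B → B E . c] }  — shift
  I6: { [E → B S .] }  — reduce
  I7: { [B → . B E c], [B → . c], [B → .], [S → . B], [S → . a S P], [S → a . S P] }  — shift, reduce
  I8: { [B → . B E c], [B → . c], [B → .], [B → B . E c], [E → . B S], [S → B .] }  — shift, 2 reduces
  I9: { [B → . B E c], [B → . c], [B → .], [P → . B c], [P → . c S], [S → a S . P] }  — shift, reduce
  I10: { [B → . B E c], [B → . c], [B → .], [B → B . E c], [E → . B S], [P → B . c] }  — shift, reduce
  I11: { [S → a S P .] }  — reduce
  I12: { [B → . B E c], [B → . c], [B → .], [B → c .], [P → c . S], [S → . B], [S → . a S P] }  — shift, 2 reduces
  I13: { [P → c S .] }  — reduce
  I14: { [B → c .], [P → B c .] }  — 2 reduces
  I15: { [B → B E c .] }  — reduce

I4 contains complete items [B → .], [S → B .] — reduce-reduce conflict.
I8 contains complete items [B → .], [S → B .] — reduce-reduce conflict.
I12 contains complete items [B → .], [B → c .] — reduce-reduce conflict.
I14 contains complete items [B → c .], [P → B c .] — reduce-reduce conflict.

Answer: Yes — I4: [B → .] vs [S → B .]; I8: [B → .] vs [S → B .]; I12: [B → .] vs [B → c .]; I14: [B → c .] vs [P → B c .]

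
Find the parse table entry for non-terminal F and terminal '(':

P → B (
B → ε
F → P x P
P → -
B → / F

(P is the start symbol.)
F → P x P

To find M[F, '('], we find productions for F where '(' is in the predict set (PREDICT(N → α) = (FIRST(α) \ {ε}) ∪ (FOLLOW(N) if α ⇒* ε)).

Relevant sets:
  FIRST(P) = { '(', '-', '/' }

F → P x P: PREDICT = { '(', '-', '/' }
  '(' is in predict set, so this production goes in M[F, '(']

M[F, '('] = F → P x P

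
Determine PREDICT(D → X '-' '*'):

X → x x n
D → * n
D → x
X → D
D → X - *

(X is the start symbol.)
PREDICT(D → X '-' '*') = (FIRST(RHS) \ {ε}) ∪ (FOLLOW(D) if ε ∈ FIRST(RHS), i.e. RHS ⇒* ε)
FIRST(X) = { '*', 'x' }
FIRST(X '-' '*') = { '*', 'x' }
ε ∉ FIRST(X '-' '*'), so FOLLOW(D) is not added.
PREDICT(D → X '-' '*') = { '*', 'x' }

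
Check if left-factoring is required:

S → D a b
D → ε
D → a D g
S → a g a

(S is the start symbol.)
No, left-factoring is not needed

Left-factoring is needed when two productions for the same non-terminal
share a common prefix on the right-hand side.

Productions for S:
  S → D a b
  S → a g a
Productions for D:
  D → ε
  D → a D g

No common prefixes found.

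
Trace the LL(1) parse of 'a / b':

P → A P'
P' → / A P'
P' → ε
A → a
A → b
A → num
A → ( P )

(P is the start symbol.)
Stack is shown with the top on the left.

Stack     Input    Action
-------------------------
P $       a / b $  output P → A P'
A P' $    a / b $  output A → a
a P' $    a / b $  match 'a'
P' $      / b $    output P' → / A P'
/ A P' $  / b $    match '/'
A P' $    b $      output A → b
b P' $    b $      match 'b'
P' $      $        output P' → ε
$         $        accept

The string is accepted.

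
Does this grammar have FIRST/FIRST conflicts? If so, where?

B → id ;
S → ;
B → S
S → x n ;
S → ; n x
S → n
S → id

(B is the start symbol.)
A FIRST/FIRST conflict occurs when two productions N → α and N → β for the same non-terminal have FIRST(α) ∩ FIRST(β) ≠ ∅ (with ε ∈ FIRST of a nullable right-hand side, so two nullable alternatives also conflict).

FIRST sets of the non-terminals at (or reachable through a nullable prefix from) the front of some alternative:
  FIRST(S) = { ';', 'id', 'n', 'x' }

Productions for B:
  B → id ;: FIRST = { 'id' }
  B → S: FIRST = { ';', 'id', 'n', 'x' }
Productions for S:
  S → ;: FIRST = { ';' }
  S → x n ;: FIRST = { 'x' }
  S → ; n x: FIRST = { ';' }
  S → n: FIRST = { 'n' }
  S → id: FIRST = { 'id' }

Conflict for B: B → id ; and B → S
  Overlap: { 'id' }
Conflict for S: S → ; and S → ; n x
  Overlap: { ';' }

Answer: Yes. B → id ';' / B → S on { 'id' }; S → ';' / S → ';' n x on { ';' }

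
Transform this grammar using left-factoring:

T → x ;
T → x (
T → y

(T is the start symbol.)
T → x T'
T' → ;
T' → (
T → y

Left-factoring transforms A → αβ₁ | αβ₂ into A → αA' and A' → β₁ | β₂
(α is the longest common prefix among the alternatives). Repeat until
no nonterminal has two alternatives with a common prefix.

Round 1: T has alternatives sharing prefix 'x'. Introduce T': T → x T'
  Add: T' → ;
  Add: T' → (

No remaining common prefixes — done.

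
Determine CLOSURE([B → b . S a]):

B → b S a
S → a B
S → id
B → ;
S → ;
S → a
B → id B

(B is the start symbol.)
To compute CLOSURE, for each item [A → α.Bβ] where B is a non-terminal, add [B → .γ] for all productions B → γ; repeat for the newly added items until nothing changes.

Start with: [B → b . S a]
  [B → b . S a] has the dot before S: add [S → . a B], [S → . id], [S → . ;], [S → . a]
No further items can be added.

CLOSURE = { [B → b . S a], [S → . ;], [S → . a B], [S → . a], [S → . id] }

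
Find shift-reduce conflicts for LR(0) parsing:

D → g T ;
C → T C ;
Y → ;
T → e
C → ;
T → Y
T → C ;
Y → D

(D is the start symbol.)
Augment with D' → D and build the canonical LR(0) collection (I0 = CLOSURE({[D' → . D]}), then GOTO on every symbol after a dot until no new states appear). It has 14 states:
  I0: { [D → . g T ;], [D' → . D] }  — shift
  I1: { [D' → D .] }  — accept
  I2: { [C → . ;], [C → . T C ;], [D → . g T ;], [D → g . T ;], [T → . C ;], [T → . Y], [T → . e], [Y → . ;], [Y → . D] }  — shift
  I3: { [C → ; .], [Y → ; .] }  — 2 reduces
  I4: { [T → C . ;] }  — shift
  I5: { [Y → D .] }  — reduce
  I6: { [C → . ;], [C → . T C ;], [C → T . C ;], [D → . g T ;], [D → g T . ;], [T → . C ;], [T → . Y], [T → . e], [Y → . ;], [Y → . D] }  — shift
  I7: { [T → Y .] }  — reduce
  I8: { [T → e .] }  — reduce
  I9: { [C → ; .], [D → g T ; .], [Y → ; .] }  — 3 reduces
  I10: { [C → T C . ;], [T → C . ;] }  — shift
  I11: { [C → . ;], [C → . T C ;], [C → T . C ;], [D → . g T ;], [T → . C ;], [T → . Y], [T → . e], [Y → . ;], [Y → . D] }  — shift
  I12: { [C → T C ; .], [T → C ; .] }  — 2 reduces
  I13: { [T → C ; .] }  — reduce

No state contains both a complete item and a shift item.

Answer: No shift-reduce conflicts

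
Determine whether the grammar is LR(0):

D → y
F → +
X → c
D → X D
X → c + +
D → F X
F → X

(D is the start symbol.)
No. Shift-reduce conflict between [F → X .] and [D → . y]

Augment with D' → D and build the canonical LR(0) collection (I0 = CLOSURE({[D' → . D]}), then GOTO on every symbol after a dot until no new states appear). It has 11 states:
  I0: { [D → . F X], [D → . X D], [D → . y], [D' → . D], [F → . +], [F → . X], [X → . c + +], [X → . c] }  — shift
  I1: { [F → + .] }  — reduce
  I2: { [D' → D .] }  — accept
  I3: { [D → F . X], [X → . c + +], [X → . c] }  — shift
  I4: { [D → . F X], [D → . X D], [D → . y], [D → X . D], [F → . +], [F → . X], [F → X .], [X → . c + +], [X → . c] }  — shift, reduce
  I5: { [X → c . + +], [X → c .] }  — shift, reduce
  I6: { [D → y .] }  — reduce
  I7: { [X → c + . +] }  — shift
  I8: { [X → c + + .] }  — reduce
  I9: { [D → X D .] }  — reduce
  I10: { [D → F X .] }  — reduce

Conflict in state I4:
  Shift-reduce conflict between [F → X .] and [D → . y]
So the grammar is NOT LR(0).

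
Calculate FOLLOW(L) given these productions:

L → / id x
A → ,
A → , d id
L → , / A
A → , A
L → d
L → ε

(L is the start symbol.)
To compute FOLLOW(L), find every occurrence of L on a right-hand side N → α L β: add FIRST(β) \ {ε}, and if β is empty or nullable also add FOLLOW(N). Iterate to a fixed point.

L is the start symbol, so $ ∈ FOLLOW(L).
L does not occur on any right-hand side.

Taking the union: FOLLOW(L) = { $ }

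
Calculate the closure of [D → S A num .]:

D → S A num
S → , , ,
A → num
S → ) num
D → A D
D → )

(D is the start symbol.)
Start with: [D → S A num .]
The dot is at the end, so nothing is added.

CLOSURE = { [D → S A num .] }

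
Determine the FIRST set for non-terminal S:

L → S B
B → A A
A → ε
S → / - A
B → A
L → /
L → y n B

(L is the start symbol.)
{ '/' }

To compute FIRST(S), examine every production with S on the left-hand side, reading each right-hand side left to right until a non-nullable symbol is reached.

From S → / - A:
  - '/' is a terminal: add '/' and stop

Collecting: FIRST(S) = { '/' }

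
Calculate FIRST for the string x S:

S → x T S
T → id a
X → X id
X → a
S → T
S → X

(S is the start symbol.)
To compute FIRST(x S), process the symbols left to right:
Symbol x is a terminal. Add 'x' and stop.
FIRST(x S) = { 'x' }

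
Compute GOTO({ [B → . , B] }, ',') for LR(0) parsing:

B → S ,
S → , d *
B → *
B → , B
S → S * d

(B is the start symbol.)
{ [B → , . B], [B → . *], [B → . , B], [B → . S ,], [S → . , d *], [S → . S * d] }

GOTO(I, ',') = CLOSURE({ [A → αX.β] : [A → α.Xβ] ∈ I, X = ',' })

Items with dot before ',', with the dot advanced:
  [B → . , B] → [B → , . B]
Closure of the advanced items:
  [B → , . B] has the dot before B: add [B → . S ,], [B → . *], [B → . , B]
  [B → . S ,] has the dot before S: add [S → . , d *], [S → . S * d]

GOTO = { [B → , . B], [B → . *], [B → . , B], [B → . S ,], [S → . , d *], [S → . S * d] }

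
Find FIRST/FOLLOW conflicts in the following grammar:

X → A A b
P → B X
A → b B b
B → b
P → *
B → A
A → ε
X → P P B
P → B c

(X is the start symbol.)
Yes. A → b B b with FOLLOW(A) on { 'b' }; B → b with FOLLOW(B) on { 'b' }

A FIRST/FOLLOW conflict occurs when a non-terminal N has a nullable alternative N → β (β ⇒* ε) and another alternative N → α with FIRST(α) ∩ FOLLOW(N) ≠ ∅: on such a lookahead the parser cannot decide between expanding α and letting N vanish via β.

Nullable non-terminals: A, B.
FIRST sets used below: FIRST(A) = { 'b', ε }

A: nullable alternative(s) A → ε; FOLLOW(A) = { $, '*', 'b', 'c' }
  A → b B b: FIRST \ {ε} = { 'b' } — overlaps FOLLOW(A) on { 'b' }: CONFLICT
  A → ε: FIRST \ {ε} = { } — this is the only nullable alternative, skip

B: nullable alternative(s) B → A; FOLLOW(B) = { $, '*', 'b', 'c' }
  B → b: FIRST \ {ε} = { 'b' } — overlaps FOLLOW(B) on { 'b' }: CONFLICT
  B → A: FIRST \ {ε} = { 'b' } — this is the only nullable alternative, skip

P, X have no nullable alternative, so no FIRST/FOLLOW check is needed there.

So the grammar has 2 FIRST/FOLLOW conflicts (marked CONFLICT above).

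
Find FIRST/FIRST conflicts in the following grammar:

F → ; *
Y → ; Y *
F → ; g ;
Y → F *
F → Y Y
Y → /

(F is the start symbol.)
Yes. F → ';' '*' / F → ';' g ';' on { ';' }; F → ';' '*' / F → Y Y on { ';' }; F → ';' g ';' / F → Y Y on { ';' }; Y → ';' Y '*' / Y → F '*' on { ';' }; Y → F '*' / Y → '/' on { '/' }

A FIRST/FIRST conflict occurs when two productions N → α and N → β for the same non-terminal have FIRST(α) ∩ FIRST(β) ≠ ∅ (with ε ∈ FIRST of a nullable right-hand side, so two nullable alternatives also conflict).

FIRST sets of the non-terminals at (or reachable through a nullable prefix from) the front of some alternative:
  FIRST(Y) = { '/', ';' }
  FIRST(F) = { '/', ';' }

Productions for F:
  F → ; *: FIRST = { ';' }
  F → ; g ;: FIRST = { ';' }
  F → Y Y: FIRST = { '/', ';' }
Productions for Y:
  Y → ; Y *: FIRST = { ';' }
  Y → F *: FIRST = { '/', ';' }
  Y → /: FIRST = { '/' }

Conflict for F: F → ; * and F → ; g ;
  Overlap: { ';' }
Conflict for F: F → ; * and F → Y Y
  Overlap: { ';' }
Conflict for F: F → ; g ; and F → Y Y
  Overlap: { ';' }
Conflict for Y: Y → ; Y * and Y → F *
  Overlap: { ';' }
Conflict for Y: Y → F * and Y → /
  Overlap: { '/' }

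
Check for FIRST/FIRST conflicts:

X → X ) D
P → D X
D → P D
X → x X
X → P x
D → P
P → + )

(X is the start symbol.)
A FIRST/FIRST conflict occurs when two productions N → α and N → β for the same non-terminal have FIRST(α) ∩ FIRST(β) ≠ ∅ (with ε ∈ FIRST of a nullable right-hand side, so two nullable alternatives also conflict).

FIRST sets of the non-terminals at (or reachable through a nullable prefix from) the front of some alternative:
  FIRST(X) = { '+', 'x' }
  FIRST(P) = { '+' }
  FIRST(D) = { '+' }

Productions for X:
  X → X ) D: FIRST = { '+', 'x' }
  X → x X: FIRST = { 'x' }
  X → P x: FIRST = { '+' }
Productions for P:
  P → D X: FIRST = { '+' }
  P → + ): FIRST = { '+' }
Productions for D:
  D → P D: FIRST = { '+' }
  D → P: FIRST = { '+' }

Conflict for X: X → X ) D and X → x X
  Overlap: { 'x' }
Conflict for X: X → X ) D and X → P x
  Overlap: { '+' }
Conflict for P: P → D X and P → + )
  Overlap: { '+' }
Conflict for D: D → P D and D → P
  Overlap: { '+' }

Answer: Yes. X → X ')' D / X → x X on { 'x' }; X → X ')' D / X → P x on { '+' }; P → D X / P → '+' ')' on { '+' }; D → P D / D → P on { '+' }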